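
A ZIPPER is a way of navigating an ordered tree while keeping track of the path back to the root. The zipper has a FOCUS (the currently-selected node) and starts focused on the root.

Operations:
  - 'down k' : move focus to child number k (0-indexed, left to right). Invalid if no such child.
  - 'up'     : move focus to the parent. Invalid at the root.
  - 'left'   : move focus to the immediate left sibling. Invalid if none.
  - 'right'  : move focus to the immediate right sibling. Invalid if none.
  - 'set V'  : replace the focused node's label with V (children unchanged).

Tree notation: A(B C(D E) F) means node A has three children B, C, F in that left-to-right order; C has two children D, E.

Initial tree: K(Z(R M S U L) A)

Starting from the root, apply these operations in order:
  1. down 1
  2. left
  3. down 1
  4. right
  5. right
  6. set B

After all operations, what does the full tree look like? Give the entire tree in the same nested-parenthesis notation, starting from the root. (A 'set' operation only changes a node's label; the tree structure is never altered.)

Step 1 (down 1): focus=A path=1 depth=1 children=[] left=['Z'] right=[] parent=K
Step 2 (left): focus=Z path=0 depth=1 children=['R', 'M', 'S', 'U', 'L'] left=[] right=['A'] parent=K
Step 3 (down 1): focus=M path=0/1 depth=2 children=[] left=['R'] right=['S', 'U', 'L'] parent=Z
Step 4 (right): focus=S path=0/2 depth=2 children=[] left=['R', 'M'] right=['U', 'L'] parent=Z
Step 5 (right): focus=U path=0/3 depth=2 children=[] left=['R', 'M', 'S'] right=['L'] parent=Z
Step 6 (set B): focus=B path=0/3 depth=2 children=[] left=['R', 'M', 'S'] right=['L'] parent=Z

Answer: K(Z(R M S B L) A)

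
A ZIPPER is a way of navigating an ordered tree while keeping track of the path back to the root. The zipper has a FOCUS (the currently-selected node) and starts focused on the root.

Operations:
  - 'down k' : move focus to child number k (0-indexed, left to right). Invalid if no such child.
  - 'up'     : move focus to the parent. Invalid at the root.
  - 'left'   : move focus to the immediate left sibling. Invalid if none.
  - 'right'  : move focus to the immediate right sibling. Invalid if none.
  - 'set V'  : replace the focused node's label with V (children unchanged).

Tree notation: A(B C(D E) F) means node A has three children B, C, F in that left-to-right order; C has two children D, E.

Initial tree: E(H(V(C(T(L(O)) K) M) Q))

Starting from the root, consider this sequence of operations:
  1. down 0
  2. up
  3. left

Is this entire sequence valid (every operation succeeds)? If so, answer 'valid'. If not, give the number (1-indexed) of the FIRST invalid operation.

Answer: 3

Derivation:
Step 1 (down 0): focus=H path=0 depth=1 children=['V', 'Q'] left=[] right=[] parent=E
Step 2 (up): focus=E path=root depth=0 children=['H'] (at root)
Step 3 (left): INVALID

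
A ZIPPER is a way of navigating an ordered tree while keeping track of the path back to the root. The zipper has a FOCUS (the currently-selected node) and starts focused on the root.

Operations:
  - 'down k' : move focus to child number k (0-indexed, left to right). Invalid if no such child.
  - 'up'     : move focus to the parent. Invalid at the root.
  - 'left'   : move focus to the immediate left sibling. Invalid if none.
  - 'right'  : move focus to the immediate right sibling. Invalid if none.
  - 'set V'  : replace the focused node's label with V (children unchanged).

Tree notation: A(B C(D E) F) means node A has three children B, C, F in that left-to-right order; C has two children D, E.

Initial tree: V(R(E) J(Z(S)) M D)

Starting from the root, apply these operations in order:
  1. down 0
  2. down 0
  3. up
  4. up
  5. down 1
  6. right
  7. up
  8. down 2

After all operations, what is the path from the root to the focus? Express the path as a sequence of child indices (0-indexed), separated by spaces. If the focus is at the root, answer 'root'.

Answer: 2

Derivation:
Step 1 (down 0): focus=R path=0 depth=1 children=['E'] left=[] right=['J', 'M', 'D'] parent=V
Step 2 (down 0): focus=E path=0/0 depth=2 children=[] left=[] right=[] parent=R
Step 3 (up): focus=R path=0 depth=1 children=['E'] left=[] right=['J', 'M', 'D'] parent=V
Step 4 (up): focus=V path=root depth=0 children=['R', 'J', 'M', 'D'] (at root)
Step 5 (down 1): focus=J path=1 depth=1 children=['Z'] left=['R'] right=['M', 'D'] parent=V
Step 6 (right): focus=M path=2 depth=1 children=[] left=['R', 'J'] right=['D'] parent=V
Step 7 (up): focus=V path=root depth=0 children=['R', 'J', 'M', 'D'] (at root)
Step 8 (down 2): focus=M path=2 depth=1 children=[] left=['R', 'J'] right=['D'] parent=V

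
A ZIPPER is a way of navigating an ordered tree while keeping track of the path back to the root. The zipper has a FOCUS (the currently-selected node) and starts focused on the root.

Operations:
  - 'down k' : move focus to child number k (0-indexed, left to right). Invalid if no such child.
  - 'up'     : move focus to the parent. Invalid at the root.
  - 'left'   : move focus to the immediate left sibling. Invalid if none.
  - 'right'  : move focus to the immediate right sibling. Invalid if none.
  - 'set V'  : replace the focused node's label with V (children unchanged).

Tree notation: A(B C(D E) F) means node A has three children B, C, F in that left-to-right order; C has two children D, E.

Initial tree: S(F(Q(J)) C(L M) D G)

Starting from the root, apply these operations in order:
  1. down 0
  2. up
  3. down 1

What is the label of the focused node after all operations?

Step 1 (down 0): focus=F path=0 depth=1 children=['Q'] left=[] right=['C', 'D', 'G'] parent=S
Step 2 (up): focus=S path=root depth=0 children=['F', 'C', 'D', 'G'] (at root)
Step 3 (down 1): focus=C path=1 depth=1 children=['L', 'M'] left=['F'] right=['D', 'G'] parent=S

Answer: C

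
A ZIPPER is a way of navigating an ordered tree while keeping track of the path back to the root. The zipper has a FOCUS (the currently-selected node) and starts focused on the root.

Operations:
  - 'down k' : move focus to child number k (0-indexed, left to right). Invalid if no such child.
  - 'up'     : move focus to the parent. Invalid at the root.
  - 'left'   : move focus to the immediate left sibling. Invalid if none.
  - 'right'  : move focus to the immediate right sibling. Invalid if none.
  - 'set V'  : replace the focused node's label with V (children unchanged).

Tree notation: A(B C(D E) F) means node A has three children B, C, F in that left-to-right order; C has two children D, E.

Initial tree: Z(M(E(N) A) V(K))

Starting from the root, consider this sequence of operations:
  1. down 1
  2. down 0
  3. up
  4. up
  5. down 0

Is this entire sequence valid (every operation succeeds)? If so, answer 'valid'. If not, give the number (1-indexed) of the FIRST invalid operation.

Answer: valid

Derivation:
Step 1 (down 1): focus=V path=1 depth=1 children=['K'] left=['M'] right=[] parent=Z
Step 2 (down 0): focus=K path=1/0 depth=2 children=[] left=[] right=[] parent=V
Step 3 (up): focus=V path=1 depth=1 children=['K'] left=['M'] right=[] parent=Z
Step 4 (up): focus=Z path=root depth=0 children=['M', 'V'] (at root)
Step 5 (down 0): focus=M path=0 depth=1 children=['E', 'A'] left=[] right=['V'] parent=Z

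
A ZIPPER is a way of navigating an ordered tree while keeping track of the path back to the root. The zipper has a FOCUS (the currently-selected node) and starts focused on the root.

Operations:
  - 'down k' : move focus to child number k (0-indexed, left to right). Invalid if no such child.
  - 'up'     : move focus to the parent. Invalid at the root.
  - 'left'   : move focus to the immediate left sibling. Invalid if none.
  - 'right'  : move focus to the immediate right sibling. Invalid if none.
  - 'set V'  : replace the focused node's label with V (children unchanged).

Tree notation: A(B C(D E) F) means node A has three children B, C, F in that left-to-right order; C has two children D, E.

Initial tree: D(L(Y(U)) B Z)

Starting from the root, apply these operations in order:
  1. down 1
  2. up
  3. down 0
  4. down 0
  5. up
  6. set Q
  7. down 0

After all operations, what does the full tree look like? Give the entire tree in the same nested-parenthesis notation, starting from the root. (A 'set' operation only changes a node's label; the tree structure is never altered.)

Step 1 (down 1): focus=B path=1 depth=1 children=[] left=['L'] right=['Z'] parent=D
Step 2 (up): focus=D path=root depth=0 children=['L', 'B', 'Z'] (at root)
Step 3 (down 0): focus=L path=0 depth=1 children=['Y'] left=[] right=['B', 'Z'] parent=D
Step 4 (down 0): focus=Y path=0/0 depth=2 children=['U'] left=[] right=[] parent=L
Step 5 (up): focus=L path=0 depth=1 children=['Y'] left=[] right=['B', 'Z'] parent=D
Step 6 (set Q): focus=Q path=0 depth=1 children=['Y'] left=[] right=['B', 'Z'] parent=D
Step 7 (down 0): focus=Y path=0/0 depth=2 children=['U'] left=[] right=[] parent=Q

Answer: D(Q(Y(U)) B Z)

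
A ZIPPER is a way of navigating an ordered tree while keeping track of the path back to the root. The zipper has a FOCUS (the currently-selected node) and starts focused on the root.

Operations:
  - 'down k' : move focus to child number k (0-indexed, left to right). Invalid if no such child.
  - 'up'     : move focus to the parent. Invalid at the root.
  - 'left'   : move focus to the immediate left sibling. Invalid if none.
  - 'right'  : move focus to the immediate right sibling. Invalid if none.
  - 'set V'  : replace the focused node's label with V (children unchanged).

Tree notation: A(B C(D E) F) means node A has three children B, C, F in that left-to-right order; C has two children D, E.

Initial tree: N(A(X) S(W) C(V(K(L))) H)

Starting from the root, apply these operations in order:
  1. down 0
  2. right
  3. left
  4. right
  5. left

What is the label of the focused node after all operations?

Step 1 (down 0): focus=A path=0 depth=1 children=['X'] left=[] right=['S', 'C', 'H'] parent=N
Step 2 (right): focus=S path=1 depth=1 children=['W'] left=['A'] right=['C', 'H'] parent=N
Step 3 (left): focus=A path=0 depth=1 children=['X'] left=[] right=['S', 'C', 'H'] parent=N
Step 4 (right): focus=S path=1 depth=1 children=['W'] left=['A'] right=['C', 'H'] parent=N
Step 5 (left): focus=A path=0 depth=1 children=['X'] left=[] right=['S', 'C', 'H'] parent=N

Answer: A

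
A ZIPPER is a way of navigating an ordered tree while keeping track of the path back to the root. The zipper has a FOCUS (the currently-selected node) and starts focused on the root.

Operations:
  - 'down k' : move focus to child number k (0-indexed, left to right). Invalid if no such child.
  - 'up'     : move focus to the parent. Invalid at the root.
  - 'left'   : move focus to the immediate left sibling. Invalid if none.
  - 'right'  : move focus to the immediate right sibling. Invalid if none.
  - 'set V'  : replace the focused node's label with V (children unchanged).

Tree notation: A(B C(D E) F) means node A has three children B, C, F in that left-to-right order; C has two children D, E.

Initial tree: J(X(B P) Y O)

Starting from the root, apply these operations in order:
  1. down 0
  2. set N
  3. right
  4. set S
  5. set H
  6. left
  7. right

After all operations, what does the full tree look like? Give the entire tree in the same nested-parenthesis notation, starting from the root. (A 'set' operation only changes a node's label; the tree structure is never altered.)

Step 1 (down 0): focus=X path=0 depth=1 children=['B', 'P'] left=[] right=['Y', 'O'] parent=J
Step 2 (set N): focus=N path=0 depth=1 children=['B', 'P'] left=[] right=['Y', 'O'] parent=J
Step 3 (right): focus=Y path=1 depth=1 children=[] left=['N'] right=['O'] parent=J
Step 4 (set S): focus=S path=1 depth=1 children=[] left=['N'] right=['O'] parent=J
Step 5 (set H): focus=H path=1 depth=1 children=[] left=['N'] right=['O'] parent=J
Step 6 (left): focus=N path=0 depth=1 children=['B', 'P'] left=[] right=['H', 'O'] parent=J
Step 7 (right): focus=H path=1 depth=1 children=[] left=['N'] right=['O'] parent=J

Answer: J(N(B P) H O)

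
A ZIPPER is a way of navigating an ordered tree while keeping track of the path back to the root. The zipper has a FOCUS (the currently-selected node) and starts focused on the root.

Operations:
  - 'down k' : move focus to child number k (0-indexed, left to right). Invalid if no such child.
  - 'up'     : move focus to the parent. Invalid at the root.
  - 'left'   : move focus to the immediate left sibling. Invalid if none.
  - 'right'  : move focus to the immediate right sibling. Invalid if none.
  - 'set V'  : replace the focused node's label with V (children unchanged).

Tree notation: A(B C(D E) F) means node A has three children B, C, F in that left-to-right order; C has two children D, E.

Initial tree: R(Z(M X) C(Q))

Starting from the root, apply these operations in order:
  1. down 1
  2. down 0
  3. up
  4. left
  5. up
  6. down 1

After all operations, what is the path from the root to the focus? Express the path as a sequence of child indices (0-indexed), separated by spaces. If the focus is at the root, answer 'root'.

Step 1 (down 1): focus=C path=1 depth=1 children=['Q'] left=['Z'] right=[] parent=R
Step 2 (down 0): focus=Q path=1/0 depth=2 children=[] left=[] right=[] parent=C
Step 3 (up): focus=C path=1 depth=1 children=['Q'] left=['Z'] right=[] parent=R
Step 4 (left): focus=Z path=0 depth=1 children=['M', 'X'] left=[] right=['C'] parent=R
Step 5 (up): focus=R path=root depth=0 children=['Z', 'C'] (at root)
Step 6 (down 1): focus=C path=1 depth=1 children=['Q'] left=['Z'] right=[] parent=R

Answer: 1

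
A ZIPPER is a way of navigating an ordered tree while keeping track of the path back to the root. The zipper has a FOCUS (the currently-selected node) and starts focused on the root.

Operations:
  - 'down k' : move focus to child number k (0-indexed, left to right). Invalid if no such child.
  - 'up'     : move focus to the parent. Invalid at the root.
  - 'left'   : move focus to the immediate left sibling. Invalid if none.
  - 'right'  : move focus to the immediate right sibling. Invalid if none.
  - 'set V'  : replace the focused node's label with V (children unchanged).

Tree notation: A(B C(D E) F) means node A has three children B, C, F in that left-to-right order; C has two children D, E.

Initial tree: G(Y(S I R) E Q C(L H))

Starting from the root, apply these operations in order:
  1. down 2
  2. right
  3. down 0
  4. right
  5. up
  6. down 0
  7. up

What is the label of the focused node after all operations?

Answer: C

Derivation:
Step 1 (down 2): focus=Q path=2 depth=1 children=[] left=['Y', 'E'] right=['C'] parent=G
Step 2 (right): focus=C path=3 depth=1 children=['L', 'H'] left=['Y', 'E', 'Q'] right=[] parent=G
Step 3 (down 0): focus=L path=3/0 depth=2 children=[] left=[] right=['H'] parent=C
Step 4 (right): focus=H path=3/1 depth=2 children=[] left=['L'] right=[] parent=C
Step 5 (up): focus=C path=3 depth=1 children=['L', 'H'] left=['Y', 'E', 'Q'] right=[] parent=G
Step 6 (down 0): focus=L path=3/0 depth=2 children=[] left=[] right=['H'] parent=C
Step 7 (up): focus=C path=3 depth=1 children=['L', 'H'] left=['Y', 'E', 'Q'] right=[] parent=G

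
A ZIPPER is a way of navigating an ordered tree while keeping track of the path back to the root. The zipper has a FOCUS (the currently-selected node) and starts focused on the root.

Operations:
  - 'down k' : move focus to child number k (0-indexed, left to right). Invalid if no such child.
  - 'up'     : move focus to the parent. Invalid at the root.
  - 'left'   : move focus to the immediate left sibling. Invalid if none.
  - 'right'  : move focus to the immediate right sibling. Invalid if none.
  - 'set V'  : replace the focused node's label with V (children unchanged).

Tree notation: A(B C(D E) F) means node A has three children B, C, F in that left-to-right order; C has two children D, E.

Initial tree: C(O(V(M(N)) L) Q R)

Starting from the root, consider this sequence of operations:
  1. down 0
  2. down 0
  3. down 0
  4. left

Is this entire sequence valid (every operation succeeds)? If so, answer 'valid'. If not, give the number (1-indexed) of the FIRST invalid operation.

Answer: 4

Derivation:
Step 1 (down 0): focus=O path=0 depth=1 children=['V', 'L'] left=[] right=['Q', 'R'] parent=C
Step 2 (down 0): focus=V path=0/0 depth=2 children=['M'] left=[] right=['L'] parent=O
Step 3 (down 0): focus=M path=0/0/0 depth=3 children=['N'] left=[] right=[] parent=V
Step 4 (left): INVALID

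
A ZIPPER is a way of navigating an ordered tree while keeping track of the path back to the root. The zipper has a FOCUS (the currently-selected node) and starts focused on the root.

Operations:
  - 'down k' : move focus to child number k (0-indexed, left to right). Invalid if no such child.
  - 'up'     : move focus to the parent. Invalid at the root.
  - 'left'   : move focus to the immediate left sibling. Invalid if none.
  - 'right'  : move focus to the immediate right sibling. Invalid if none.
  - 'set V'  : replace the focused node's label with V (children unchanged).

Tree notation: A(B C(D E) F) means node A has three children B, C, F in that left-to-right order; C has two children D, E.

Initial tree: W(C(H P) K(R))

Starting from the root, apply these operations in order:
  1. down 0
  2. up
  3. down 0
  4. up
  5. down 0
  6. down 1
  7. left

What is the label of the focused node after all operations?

Answer: H

Derivation:
Step 1 (down 0): focus=C path=0 depth=1 children=['H', 'P'] left=[] right=['K'] parent=W
Step 2 (up): focus=W path=root depth=0 children=['C', 'K'] (at root)
Step 3 (down 0): focus=C path=0 depth=1 children=['H', 'P'] left=[] right=['K'] parent=W
Step 4 (up): focus=W path=root depth=0 children=['C', 'K'] (at root)
Step 5 (down 0): focus=C path=0 depth=1 children=['H', 'P'] left=[] right=['K'] parent=W
Step 6 (down 1): focus=P path=0/1 depth=2 children=[] left=['H'] right=[] parent=C
Step 7 (left): focus=H path=0/0 depth=2 children=[] left=[] right=['P'] parent=C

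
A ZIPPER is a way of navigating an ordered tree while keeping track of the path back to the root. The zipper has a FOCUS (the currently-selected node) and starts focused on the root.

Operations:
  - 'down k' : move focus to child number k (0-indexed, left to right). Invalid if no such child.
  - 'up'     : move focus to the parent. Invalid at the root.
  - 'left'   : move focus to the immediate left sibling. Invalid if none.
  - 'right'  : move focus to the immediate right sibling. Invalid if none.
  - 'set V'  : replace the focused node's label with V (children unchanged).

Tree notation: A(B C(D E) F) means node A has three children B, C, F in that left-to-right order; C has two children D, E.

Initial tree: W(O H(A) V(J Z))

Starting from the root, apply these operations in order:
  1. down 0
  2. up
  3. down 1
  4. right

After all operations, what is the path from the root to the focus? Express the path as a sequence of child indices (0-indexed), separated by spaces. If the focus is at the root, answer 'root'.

Step 1 (down 0): focus=O path=0 depth=1 children=[] left=[] right=['H', 'V'] parent=W
Step 2 (up): focus=W path=root depth=0 children=['O', 'H', 'V'] (at root)
Step 3 (down 1): focus=H path=1 depth=1 children=['A'] left=['O'] right=['V'] parent=W
Step 4 (right): focus=V path=2 depth=1 children=['J', 'Z'] left=['O', 'H'] right=[] parent=W

Answer: 2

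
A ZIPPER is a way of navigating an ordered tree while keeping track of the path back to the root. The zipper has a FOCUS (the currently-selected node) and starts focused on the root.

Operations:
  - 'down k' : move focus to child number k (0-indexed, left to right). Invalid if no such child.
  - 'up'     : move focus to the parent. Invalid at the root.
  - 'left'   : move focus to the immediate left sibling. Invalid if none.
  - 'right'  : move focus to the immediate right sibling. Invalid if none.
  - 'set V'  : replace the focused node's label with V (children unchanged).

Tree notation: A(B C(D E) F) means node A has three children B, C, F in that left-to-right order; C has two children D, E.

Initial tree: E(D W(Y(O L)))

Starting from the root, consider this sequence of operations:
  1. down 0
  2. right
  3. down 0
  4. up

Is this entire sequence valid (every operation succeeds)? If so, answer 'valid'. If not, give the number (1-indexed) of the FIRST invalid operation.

Answer: valid

Derivation:
Step 1 (down 0): focus=D path=0 depth=1 children=[] left=[] right=['W'] parent=E
Step 2 (right): focus=W path=1 depth=1 children=['Y'] left=['D'] right=[] parent=E
Step 3 (down 0): focus=Y path=1/0 depth=2 children=['O', 'L'] left=[] right=[] parent=W
Step 4 (up): focus=W path=1 depth=1 children=['Y'] left=['D'] right=[] parent=E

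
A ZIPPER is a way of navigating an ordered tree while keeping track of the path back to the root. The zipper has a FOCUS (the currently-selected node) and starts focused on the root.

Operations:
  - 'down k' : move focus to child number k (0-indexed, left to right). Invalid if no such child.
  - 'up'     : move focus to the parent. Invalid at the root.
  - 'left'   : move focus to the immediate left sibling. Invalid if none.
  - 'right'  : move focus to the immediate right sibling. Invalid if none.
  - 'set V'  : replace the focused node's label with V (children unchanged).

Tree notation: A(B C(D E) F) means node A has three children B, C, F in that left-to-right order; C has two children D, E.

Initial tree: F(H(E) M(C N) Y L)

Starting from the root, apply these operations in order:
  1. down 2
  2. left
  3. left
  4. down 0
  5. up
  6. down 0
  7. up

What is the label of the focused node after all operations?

Step 1 (down 2): focus=Y path=2 depth=1 children=[] left=['H', 'M'] right=['L'] parent=F
Step 2 (left): focus=M path=1 depth=1 children=['C', 'N'] left=['H'] right=['Y', 'L'] parent=F
Step 3 (left): focus=H path=0 depth=1 children=['E'] left=[] right=['M', 'Y', 'L'] parent=F
Step 4 (down 0): focus=E path=0/0 depth=2 children=[] left=[] right=[] parent=H
Step 5 (up): focus=H path=0 depth=1 children=['E'] left=[] right=['M', 'Y', 'L'] parent=F
Step 6 (down 0): focus=E path=0/0 depth=2 children=[] left=[] right=[] parent=H
Step 7 (up): focus=H path=0 depth=1 children=['E'] left=[] right=['M', 'Y', 'L'] parent=F

Answer: H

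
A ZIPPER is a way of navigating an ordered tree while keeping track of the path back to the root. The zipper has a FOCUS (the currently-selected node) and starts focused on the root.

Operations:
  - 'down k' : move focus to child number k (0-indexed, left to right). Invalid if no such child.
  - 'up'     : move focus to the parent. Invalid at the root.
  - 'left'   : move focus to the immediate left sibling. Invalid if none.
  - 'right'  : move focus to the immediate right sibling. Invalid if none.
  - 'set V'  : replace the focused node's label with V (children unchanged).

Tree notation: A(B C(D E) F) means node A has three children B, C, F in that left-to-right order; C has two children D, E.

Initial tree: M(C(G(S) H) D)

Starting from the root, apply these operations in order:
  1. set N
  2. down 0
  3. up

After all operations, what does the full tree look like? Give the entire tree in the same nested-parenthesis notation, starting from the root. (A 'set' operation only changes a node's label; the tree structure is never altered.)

Answer: N(C(G(S) H) D)

Derivation:
Step 1 (set N): focus=N path=root depth=0 children=['C', 'D'] (at root)
Step 2 (down 0): focus=C path=0 depth=1 children=['G', 'H'] left=[] right=['D'] parent=N
Step 3 (up): focus=N path=root depth=0 children=['C', 'D'] (at root)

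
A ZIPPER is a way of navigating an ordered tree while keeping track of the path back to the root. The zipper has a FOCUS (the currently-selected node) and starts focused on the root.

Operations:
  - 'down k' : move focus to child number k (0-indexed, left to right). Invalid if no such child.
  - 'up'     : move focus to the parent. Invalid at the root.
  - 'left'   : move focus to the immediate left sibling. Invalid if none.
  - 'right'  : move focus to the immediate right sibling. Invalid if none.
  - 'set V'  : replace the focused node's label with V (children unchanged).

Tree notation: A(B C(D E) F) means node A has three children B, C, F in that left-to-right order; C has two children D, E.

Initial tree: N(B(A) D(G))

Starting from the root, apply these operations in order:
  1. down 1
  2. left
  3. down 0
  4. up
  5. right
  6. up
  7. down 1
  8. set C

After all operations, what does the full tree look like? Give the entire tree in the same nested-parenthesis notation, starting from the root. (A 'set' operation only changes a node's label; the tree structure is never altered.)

Step 1 (down 1): focus=D path=1 depth=1 children=['G'] left=['B'] right=[] parent=N
Step 2 (left): focus=B path=0 depth=1 children=['A'] left=[] right=['D'] parent=N
Step 3 (down 0): focus=A path=0/0 depth=2 children=[] left=[] right=[] parent=B
Step 4 (up): focus=B path=0 depth=1 children=['A'] left=[] right=['D'] parent=N
Step 5 (right): focus=D path=1 depth=1 children=['G'] left=['B'] right=[] parent=N
Step 6 (up): focus=N path=root depth=0 children=['B', 'D'] (at root)
Step 7 (down 1): focus=D path=1 depth=1 children=['G'] left=['B'] right=[] parent=N
Step 8 (set C): focus=C path=1 depth=1 children=['G'] left=['B'] right=[] parent=N

Answer: N(B(A) C(G))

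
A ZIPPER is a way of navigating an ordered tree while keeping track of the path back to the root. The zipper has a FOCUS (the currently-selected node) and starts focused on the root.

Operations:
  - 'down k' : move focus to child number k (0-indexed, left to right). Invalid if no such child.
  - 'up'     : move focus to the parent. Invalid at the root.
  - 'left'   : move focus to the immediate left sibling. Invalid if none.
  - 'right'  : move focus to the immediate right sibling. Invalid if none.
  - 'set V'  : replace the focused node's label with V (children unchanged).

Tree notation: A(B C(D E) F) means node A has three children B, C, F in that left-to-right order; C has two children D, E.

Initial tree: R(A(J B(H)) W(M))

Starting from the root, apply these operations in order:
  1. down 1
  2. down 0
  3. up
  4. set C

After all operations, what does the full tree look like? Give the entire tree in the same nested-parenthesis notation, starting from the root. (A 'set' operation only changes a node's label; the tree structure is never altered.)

Step 1 (down 1): focus=W path=1 depth=1 children=['M'] left=['A'] right=[] parent=R
Step 2 (down 0): focus=M path=1/0 depth=2 children=[] left=[] right=[] parent=W
Step 3 (up): focus=W path=1 depth=1 children=['M'] left=['A'] right=[] parent=R
Step 4 (set C): focus=C path=1 depth=1 children=['M'] left=['A'] right=[] parent=R

Answer: R(A(J B(H)) C(M))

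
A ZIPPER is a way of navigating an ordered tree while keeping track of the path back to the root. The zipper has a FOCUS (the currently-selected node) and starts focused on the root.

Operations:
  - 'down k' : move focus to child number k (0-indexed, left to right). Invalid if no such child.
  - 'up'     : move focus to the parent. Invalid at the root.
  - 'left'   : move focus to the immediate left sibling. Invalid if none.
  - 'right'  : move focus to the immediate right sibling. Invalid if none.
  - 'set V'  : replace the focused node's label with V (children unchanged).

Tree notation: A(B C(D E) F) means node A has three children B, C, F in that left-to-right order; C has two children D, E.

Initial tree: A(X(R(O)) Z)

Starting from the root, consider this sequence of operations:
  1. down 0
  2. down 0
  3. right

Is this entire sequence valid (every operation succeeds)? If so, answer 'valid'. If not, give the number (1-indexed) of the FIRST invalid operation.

Answer: 3

Derivation:
Step 1 (down 0): focus=X path=0 depth=1 children=['R'] left=[] right=['Z'] parent=A
Step 2 (down 0): focus=R path=0/0 depth=2 children=['O'] left=[] right=[] parent=X
Step 3 (right): INVALID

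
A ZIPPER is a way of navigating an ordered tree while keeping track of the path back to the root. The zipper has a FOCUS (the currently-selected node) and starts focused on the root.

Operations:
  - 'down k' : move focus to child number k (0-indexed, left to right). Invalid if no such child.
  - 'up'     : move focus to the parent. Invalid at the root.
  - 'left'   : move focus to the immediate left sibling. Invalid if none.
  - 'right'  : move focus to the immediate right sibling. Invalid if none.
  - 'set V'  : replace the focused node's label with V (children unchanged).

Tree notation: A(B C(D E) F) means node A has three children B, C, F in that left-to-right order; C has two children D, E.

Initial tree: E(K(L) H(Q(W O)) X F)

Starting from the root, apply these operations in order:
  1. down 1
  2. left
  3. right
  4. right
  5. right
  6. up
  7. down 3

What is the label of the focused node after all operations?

Step 1 (down 1): focus=H path=1 depth=1 children=['Q'] left=['K'] right=['X', 'F'] parent=E
Step 2 (left): focus=K path=0 depth=1 children=['L'] left=[] right=['H', 'X', 'F'] parent=E
Step 3 (right): focus=H path=1 depth=1 children=['Q'] left=['K'] right=['X', 'F'] parent=E
Step 4 (right): focus=X path=2 depth=1 children=[] left=['K', 'H'] right=['F'] parent=E
Step 5 (right): focus=F path=3 depth=1 children=[] left=['K', 'H', 'X'] right=[] parent=E
Step 6 (up): focus=E path=root depth=0 children=['K', 'H', 'X', 'F'] (at root)
Step 7 (down 3): focus=F path=3 depth=1 children=[] left=['K', 'H', 'X'] right=[] parent=E

Answer: F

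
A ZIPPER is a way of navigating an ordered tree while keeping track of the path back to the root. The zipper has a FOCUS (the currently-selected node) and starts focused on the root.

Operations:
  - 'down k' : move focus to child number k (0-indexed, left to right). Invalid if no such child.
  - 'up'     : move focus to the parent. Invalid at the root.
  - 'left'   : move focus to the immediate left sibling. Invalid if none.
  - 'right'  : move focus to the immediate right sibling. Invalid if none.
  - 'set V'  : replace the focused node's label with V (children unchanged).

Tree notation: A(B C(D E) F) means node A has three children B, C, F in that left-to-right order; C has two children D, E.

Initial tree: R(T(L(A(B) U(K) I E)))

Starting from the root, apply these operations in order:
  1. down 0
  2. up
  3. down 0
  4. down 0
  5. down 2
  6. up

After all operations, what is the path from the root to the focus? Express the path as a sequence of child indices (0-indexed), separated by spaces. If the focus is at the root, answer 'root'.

Answer: 0 0

Derivation:
Step 1 (down 0): focus=T path=0 depth=1 children=['L'] left=[] right=[] parent=R
Step 2 (up): focus=R path=root depth=0 children=['T'] (at root)
Step 3 (down 0): focus=T path=0 depth=1 children=['L'] left=[] right=[] parent=R
Step 4 (down 0): focus=L path=0/0 depth=2 children=['A', 'U', 'I', 'E'] left=[] right=[] parent=T
Step 5 (down 2): focus=I path=0/0/2 depth=3 children=[] left=['A', 'U'] right=['E'] parent=L
Step 6 (up): focus=L path=0/0 depth=2 children=['A', 'U', 'I', 'E'] left=[] right=[] parent=T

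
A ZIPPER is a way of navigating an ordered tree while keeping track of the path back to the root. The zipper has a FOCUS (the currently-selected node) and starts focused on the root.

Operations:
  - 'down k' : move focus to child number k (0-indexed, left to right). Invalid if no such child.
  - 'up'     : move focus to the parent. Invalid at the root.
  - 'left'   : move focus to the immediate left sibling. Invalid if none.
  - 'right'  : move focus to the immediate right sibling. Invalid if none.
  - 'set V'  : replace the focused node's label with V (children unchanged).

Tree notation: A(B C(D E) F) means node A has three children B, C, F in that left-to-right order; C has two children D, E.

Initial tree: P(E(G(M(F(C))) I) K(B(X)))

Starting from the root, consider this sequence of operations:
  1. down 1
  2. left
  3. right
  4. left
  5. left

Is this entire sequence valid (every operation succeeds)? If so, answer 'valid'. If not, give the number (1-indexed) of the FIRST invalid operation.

Answer: 5

Derivation:
Step 1 (down 1): focus=K path=1 depth=1 children=['B'] left=['E'] right=[] parent=P
Step 2 (left): focus=E path=0 depth=1 children=['G', 'I'] left=[] right=['K'] parent=P
Step 3 (right): focus=K path=1 depth=1 children=['B'] left=['E'] right=[] parent=P
Step 4 (left): focus=E path=0 depth=1 children=['G', 'I'] left=[] right=['K'] parent=P
Step 5 (left): INVALID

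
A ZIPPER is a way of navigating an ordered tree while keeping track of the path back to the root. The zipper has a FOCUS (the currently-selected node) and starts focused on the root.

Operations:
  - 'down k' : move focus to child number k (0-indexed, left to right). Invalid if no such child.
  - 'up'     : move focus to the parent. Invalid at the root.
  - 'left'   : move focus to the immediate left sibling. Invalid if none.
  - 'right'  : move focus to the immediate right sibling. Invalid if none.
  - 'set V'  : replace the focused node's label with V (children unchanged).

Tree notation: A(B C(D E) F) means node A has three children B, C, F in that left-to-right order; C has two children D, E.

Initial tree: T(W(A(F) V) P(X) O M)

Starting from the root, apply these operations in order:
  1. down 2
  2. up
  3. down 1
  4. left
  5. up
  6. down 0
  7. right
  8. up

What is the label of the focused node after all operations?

Step 1 (down 2): focus=O path=2 depth=1 children=[] left=['W', 'P'] right=['M'] parent=T
Step 2 (up): focus=T path=root depth=0 children=['W', 'P', 'O', 'M'] (at root)
Step 3 (down 1): focus=P path=1 depth=1 children=['X'] left=['W'] right=['O', 'M'] parent=T
Step 4 (left): focus=W path=0 depth=1 children=['A', 'V'] left=[] right=['P', 'O', 'M'] parent=T
Step 5 (up): focus=T path=root depth=0 children=['W', 'P', 'O', 'M'] (at root)
Step 6 (down 0): focus=W path=0 depth=1 children=['A', 'V'] left=[] right=['P', 'O', 'M'] parent=T
Step 7 (right): focus=P path=1 depth=1 children=['X'] left=['W'] right=['O', 'M'] parent=T
Step 8 (up): focus=T path=root depth=0 children=['W', 'P', 'O', 'M'] (at root)

Answer: T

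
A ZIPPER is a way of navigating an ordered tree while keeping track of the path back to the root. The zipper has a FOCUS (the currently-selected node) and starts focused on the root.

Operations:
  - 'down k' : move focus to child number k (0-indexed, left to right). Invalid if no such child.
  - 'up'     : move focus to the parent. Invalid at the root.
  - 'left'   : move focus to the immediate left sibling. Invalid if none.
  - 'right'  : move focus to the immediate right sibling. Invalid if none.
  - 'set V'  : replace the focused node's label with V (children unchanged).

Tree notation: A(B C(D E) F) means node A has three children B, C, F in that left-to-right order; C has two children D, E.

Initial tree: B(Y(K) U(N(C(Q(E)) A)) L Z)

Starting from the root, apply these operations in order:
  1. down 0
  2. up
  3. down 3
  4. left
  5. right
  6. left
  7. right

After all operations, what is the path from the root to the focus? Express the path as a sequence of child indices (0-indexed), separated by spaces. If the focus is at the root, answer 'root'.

Answer: 3

Derivation:
Step 1 (down 0): focus=Y path=0 depth=1 children=['K'] left=[] right=['U', 'L', 'Z'] parent=B
Step 2 (up): focus=B path=root depth=0 children=['Y', 'U', 'L', 'Z'] (at root)
Step 3 (down 3): focus=Z path=3 depth=1 children=[] left=['Y', 'U', 'L'] right=[] parent=B
Step 4 (left): focus=L path=2 depth=1 children=[] left=['Y', 'U'] right=['Z'] parent=B
Step 5 (right): focus=Z path=3 depth=1 children=[] left=['Y', 'U', 'L'] right=[] parent=B
Step 6 (left): focus=L path=2 depth=1 children=[] left=['Y', 'U'] right=['Z'] parent=B
Step 7 (right): focus=Z path=3 depth=1 children=[] left=['Y', 'U', 'L'] right=[] parent=B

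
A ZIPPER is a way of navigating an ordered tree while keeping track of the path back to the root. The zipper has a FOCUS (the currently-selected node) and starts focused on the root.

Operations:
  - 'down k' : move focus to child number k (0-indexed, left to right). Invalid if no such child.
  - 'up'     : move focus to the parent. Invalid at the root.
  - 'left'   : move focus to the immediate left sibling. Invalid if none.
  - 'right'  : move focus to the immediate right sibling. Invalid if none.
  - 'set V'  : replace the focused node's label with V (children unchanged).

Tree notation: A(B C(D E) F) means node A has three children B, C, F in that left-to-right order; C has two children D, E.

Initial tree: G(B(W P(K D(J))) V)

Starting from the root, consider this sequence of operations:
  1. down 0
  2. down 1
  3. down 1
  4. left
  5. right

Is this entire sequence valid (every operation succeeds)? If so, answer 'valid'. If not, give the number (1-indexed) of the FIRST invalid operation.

Step 1 (down 0): focus=B path=0 depth=1 children=['W', 'P'] left=[] right=['V'] parent=G
Step 2 (down 1): focus=P path=0/1 depth=2 children=['K', 'D'] left=['W'] right=[] parent=B
Step 3 (down 1): focus=D path=0/1/1 depth=3 children=['J'] left=['K'] right=[] parent=P
Step 4 (left): focus=K path=0/1/0 depth=3 children=[] left=[] right=['D'] parent=P
Step 5 (right): focus=D path=0/1/1 depth=3 children=['J'] left=['K'] right=[] parent=P

Answer: valid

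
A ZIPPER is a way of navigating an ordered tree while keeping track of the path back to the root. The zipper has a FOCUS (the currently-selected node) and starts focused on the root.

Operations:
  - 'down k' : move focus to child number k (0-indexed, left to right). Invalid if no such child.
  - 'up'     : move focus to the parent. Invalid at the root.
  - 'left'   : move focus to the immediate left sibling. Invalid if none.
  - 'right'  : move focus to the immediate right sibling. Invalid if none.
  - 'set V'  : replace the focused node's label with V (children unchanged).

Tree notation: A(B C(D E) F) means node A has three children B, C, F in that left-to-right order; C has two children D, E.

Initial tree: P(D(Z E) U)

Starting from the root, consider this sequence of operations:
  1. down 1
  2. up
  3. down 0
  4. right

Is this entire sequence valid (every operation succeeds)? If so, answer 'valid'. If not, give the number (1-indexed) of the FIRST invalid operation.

Answer: valid

Derivation:
Step 1 (down 1): focus=U path=1 depth=1 children=[] left=['D'] right=[] parent=P
Step 2 (up): focus=P path=root depth=0 children=['D', 'U'] (at root)
Step 3 (down 0): focus=D path=0 depth=1 children=['Z', 'E'] left=[] right=['U'] parent=P
Step 4 (right): focus=U path=1 depth=1 children=[] left=['D'] right=[] parent=P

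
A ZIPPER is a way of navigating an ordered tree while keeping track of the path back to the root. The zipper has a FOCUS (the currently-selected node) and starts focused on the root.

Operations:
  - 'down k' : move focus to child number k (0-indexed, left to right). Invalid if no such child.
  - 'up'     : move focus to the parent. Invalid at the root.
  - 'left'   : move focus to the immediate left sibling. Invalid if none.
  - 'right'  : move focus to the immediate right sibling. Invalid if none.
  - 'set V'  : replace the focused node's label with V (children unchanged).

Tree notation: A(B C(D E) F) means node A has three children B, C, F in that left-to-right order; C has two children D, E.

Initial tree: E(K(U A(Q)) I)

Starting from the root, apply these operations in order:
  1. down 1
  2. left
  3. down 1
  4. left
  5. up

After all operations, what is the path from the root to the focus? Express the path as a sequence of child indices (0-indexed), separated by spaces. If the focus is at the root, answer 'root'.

Step 1 (down 1): focus=I path=1 depth=1 children=[] left=['K'] right=[] parent=E
Step 2 (left): focus=K path=0 depth=1 children=['U', 'A'] left=[] right=['I'] parent=E
Step 3 (down 1): focus=A path=0/1 depth=2 children=['Q'] left=['U'] right=[] parent=K
Step 4 (left): focus=U path=0/0 depth=2 children=[] left=[] right=['A'] parent=K
Step 5 (up): focus=K path=0 depth=1 children=['U', 'A'] left=[] right=['I'] parent=E

Answer: 0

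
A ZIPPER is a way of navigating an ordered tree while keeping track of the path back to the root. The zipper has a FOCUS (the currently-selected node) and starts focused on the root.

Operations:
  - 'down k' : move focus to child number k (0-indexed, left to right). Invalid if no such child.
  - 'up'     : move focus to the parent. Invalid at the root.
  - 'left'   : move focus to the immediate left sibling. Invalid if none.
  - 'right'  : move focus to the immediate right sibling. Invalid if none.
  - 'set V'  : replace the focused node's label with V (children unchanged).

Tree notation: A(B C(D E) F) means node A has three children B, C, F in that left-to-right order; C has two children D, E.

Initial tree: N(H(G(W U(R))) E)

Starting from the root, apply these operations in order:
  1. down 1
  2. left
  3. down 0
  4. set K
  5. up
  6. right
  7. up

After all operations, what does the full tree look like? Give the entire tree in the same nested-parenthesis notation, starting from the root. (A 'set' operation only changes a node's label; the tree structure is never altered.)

Step 1 (down 1): focus=E path=1 depth=1 children=[] left=['H'] right=[] parent=N
Step 2 (left): focus=H path=0 depth=1 children=['G'] left=[] right=['E'] parent=N
Step 3 (down 0): focus=G path=0/0 depth=2 children=['W', 'U'] left=[] right=[] parent=H
Step 4 (set K): focus=K path=0/0 depth=2 children=['W', 'U'] left=[] right=[] parent=H
Step 5 (up): focus=H path=0 depth=1 children=['K'] left=[] right=['E'] parent=N
Step 6 (right): focus=E path=1 depth=1 children=[] left=['H'] right=[] parent=N
Step 7 (up): focus=N path=root depth=0 children=['H', 'E'] (at root)

Answer: N(H(K(W U(R))) E)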